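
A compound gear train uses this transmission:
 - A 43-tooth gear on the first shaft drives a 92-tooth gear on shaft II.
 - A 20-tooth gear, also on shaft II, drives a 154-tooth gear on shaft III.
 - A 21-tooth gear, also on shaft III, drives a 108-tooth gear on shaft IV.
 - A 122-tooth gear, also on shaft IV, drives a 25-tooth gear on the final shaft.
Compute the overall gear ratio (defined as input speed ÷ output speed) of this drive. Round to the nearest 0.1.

17.4

Each stage contributes driven/driver: gear mesh 92/43 = 2.1395, gear mesh 154/20 = 7.7, gear mesh 108/21 = 5.1429, gear mesh 25/122 = 0.20492.
Overall: 2.1395 × 7.7 × 5.1429 × 0.20492 = 17.362.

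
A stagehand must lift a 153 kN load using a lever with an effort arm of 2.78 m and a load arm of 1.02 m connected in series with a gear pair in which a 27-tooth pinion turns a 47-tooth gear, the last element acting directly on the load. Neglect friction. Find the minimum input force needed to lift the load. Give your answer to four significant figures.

32.25 kN

Lever MA = effort arm / load arm = 2.78/1.02 = 2.7255.
Gear pair MA = 47/27 = 1.7407.
Combined ideal MA = 2.7255 × 1.7407 = 4.7444.
Effort = load / MA = 153 / 4.7444 = 32.249 kN.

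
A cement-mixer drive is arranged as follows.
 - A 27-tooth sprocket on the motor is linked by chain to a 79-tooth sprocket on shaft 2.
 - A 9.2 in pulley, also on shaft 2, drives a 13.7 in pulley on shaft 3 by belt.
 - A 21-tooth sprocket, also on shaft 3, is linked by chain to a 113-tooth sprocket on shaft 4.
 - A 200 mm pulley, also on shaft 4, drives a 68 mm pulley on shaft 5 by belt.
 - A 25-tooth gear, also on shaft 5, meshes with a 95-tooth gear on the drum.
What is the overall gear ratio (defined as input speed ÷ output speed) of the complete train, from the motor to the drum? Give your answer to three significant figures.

30.3

Each stage contributes driven/driver: chain 79/27 = 2.9259, belt 13.7/9.2 = 1.4891, chain 113/21 = 5.381, belt 68/200 = 0.34, gear mesh 95/25 = 3.8.
Overall: 2.9259 × 1.4891 × 5.381 × 0.34 × 3.8 = 30.291.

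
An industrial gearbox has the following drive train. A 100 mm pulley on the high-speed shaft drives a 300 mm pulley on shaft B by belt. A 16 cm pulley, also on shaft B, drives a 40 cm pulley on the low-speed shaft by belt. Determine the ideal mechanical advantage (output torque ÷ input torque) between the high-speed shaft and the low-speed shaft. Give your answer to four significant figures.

Each stage contributes driven/driver: belt 300/100 = 3, belt 40/16 = 2.5.
Overall: 3 × 2.5 = 7.5.

7.500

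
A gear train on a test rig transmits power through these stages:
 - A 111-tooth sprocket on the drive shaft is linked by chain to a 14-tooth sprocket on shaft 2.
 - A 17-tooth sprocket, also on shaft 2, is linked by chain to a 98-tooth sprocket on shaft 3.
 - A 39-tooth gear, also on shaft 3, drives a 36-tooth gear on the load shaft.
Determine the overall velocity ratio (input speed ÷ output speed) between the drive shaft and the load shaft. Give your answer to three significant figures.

Each stage contributes driven/driver: chain 14/111 = 0.12613, chain 98/17 = 5.7647, gear mesh 36/39 = 0.92308.
Overall: 0.12613 × 5.7647 × 0.92308 = 0.67115.

0.671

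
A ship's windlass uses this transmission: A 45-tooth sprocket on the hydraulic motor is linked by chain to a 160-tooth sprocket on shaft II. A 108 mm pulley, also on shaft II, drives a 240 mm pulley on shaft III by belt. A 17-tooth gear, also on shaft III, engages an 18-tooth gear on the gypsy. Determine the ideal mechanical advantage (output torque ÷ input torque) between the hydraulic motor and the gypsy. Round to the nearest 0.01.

Each stage contributes driven/driver: chain 160/45 = 3.5556, belt 240/108 = 2.2222, gear mesh 18/17 = 1.0588.
Overall: 3.5556 × 2.2222 × 1.0588 = 8.366.

8.37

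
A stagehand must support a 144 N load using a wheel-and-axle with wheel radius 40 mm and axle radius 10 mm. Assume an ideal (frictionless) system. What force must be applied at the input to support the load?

Wheel-and-axle MA = R/r = 40/10 = 4.
Effort = load / MA = 144 / 4 = 36 N.

36 N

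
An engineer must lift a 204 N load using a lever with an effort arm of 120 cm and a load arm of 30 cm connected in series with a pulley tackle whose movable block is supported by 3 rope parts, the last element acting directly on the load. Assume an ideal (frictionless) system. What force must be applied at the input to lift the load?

17 N

Lever MA = effort arm / load arm = 120/30 = 4.
Block-and-tackle MA = number of supporting rope parts = 3.
Combined ideal MA = 4 × 3 = 12.
Effort = load / MA = 204 / 12 = 17 N.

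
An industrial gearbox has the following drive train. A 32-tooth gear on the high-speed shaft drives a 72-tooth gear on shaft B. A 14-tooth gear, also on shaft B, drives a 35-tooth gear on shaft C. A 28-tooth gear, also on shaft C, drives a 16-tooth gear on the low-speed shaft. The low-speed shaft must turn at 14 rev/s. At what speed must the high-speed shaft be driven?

Overall ratio R = 2.25 × 2.5 × 0.57143 = 3.2143.
Required input speed = output speed × R = 14 × 3.2143 = 45 rev/s.

45 rev/s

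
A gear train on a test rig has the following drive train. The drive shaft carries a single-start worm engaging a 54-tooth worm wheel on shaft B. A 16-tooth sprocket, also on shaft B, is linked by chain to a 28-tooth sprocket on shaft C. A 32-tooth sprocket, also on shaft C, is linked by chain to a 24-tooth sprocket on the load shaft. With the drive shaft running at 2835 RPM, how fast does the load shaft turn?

worm 54/1 = 54 → 2835/54 = 52.5 RPM
chain 28/16 = 1.75 → 52.5/1.75 = 30 RPM
chain 24/32 = 0.75 → 30/0.75 = 40 RPM

40 RPM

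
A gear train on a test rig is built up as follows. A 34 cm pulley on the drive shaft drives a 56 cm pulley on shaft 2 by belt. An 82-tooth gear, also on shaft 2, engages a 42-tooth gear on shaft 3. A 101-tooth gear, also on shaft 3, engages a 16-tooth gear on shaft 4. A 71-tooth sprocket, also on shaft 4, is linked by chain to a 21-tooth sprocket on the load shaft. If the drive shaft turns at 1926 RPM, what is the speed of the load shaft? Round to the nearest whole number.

48725 RPM

the drive shaft → shaft 2 (belt, 56/34): 1926 ÷ 1.6471 = 1169.4 RPM
shaft 2 → shaft 3 (gear mesh, 42/82): 1169.4 ÷ 0.5122 = 2283 RPM
shaft 3 → shaft 4 (gear mesh, 16/101): 2283 ÷ 0.15842 = 14412 RPM
shaft 4 → the load shaft (chain, 21/71): 14412 ÷ 0.29577 = 48725 RPM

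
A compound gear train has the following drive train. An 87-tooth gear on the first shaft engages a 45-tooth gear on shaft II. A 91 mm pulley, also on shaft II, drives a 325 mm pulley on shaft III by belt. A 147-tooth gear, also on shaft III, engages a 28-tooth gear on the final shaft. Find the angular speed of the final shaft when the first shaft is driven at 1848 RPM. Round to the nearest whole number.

5252 RPM

the first shaft → shaft II (gear mesh, 45/87): 1848 ÷ 0.51724 = 3572.8 RPM
shaft II → shaft III (belt, 325/91): 3572.8 ÷ 3.5714 = 1000.4 RPM
shaft III → the final shaft (gear mesh, 28/147): 1000.4 ÷ 0.19048 = 5252 RPM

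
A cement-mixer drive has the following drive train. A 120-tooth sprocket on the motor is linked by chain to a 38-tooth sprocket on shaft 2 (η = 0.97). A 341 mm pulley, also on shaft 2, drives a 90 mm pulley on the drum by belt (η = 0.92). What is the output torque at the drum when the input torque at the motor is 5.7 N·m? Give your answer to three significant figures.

Chain: ratio = 38/120 = 0.31667; torque at shaft 2 = 5.7 × 0.31667 × 0.97 = 1.7508 N·m.
Belt: ratio = 90/341 = 0.26393; torque at the drum = 1.7508 × 0.26393 × 0.92 = 0.42513 N·m.

0.425 N·m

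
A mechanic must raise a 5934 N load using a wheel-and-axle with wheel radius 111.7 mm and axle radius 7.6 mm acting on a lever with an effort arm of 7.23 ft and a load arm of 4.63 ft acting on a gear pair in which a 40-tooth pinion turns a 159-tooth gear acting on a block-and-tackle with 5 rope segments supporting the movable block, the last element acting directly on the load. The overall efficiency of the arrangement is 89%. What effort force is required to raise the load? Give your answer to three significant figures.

14.6 N

Wheel-and-axle MA = R/r = 111.7/7.6 = 14.697.
Lever MA = effort arm / load arm = 7.23/4.63 = 1.5616.
Gear pair MA = 159/40 = 3.975.
Block-and-tackle MA = number of supporting rope parts = 5.
Combined ideal MA = 14.697 × 1.5616 × 3.975 × 5 = 456.15.
Actual MA = 456.15 × 0.89 = 405.97.
Effort = load / actual MA = 5934 / 405.97 = 14.617 N.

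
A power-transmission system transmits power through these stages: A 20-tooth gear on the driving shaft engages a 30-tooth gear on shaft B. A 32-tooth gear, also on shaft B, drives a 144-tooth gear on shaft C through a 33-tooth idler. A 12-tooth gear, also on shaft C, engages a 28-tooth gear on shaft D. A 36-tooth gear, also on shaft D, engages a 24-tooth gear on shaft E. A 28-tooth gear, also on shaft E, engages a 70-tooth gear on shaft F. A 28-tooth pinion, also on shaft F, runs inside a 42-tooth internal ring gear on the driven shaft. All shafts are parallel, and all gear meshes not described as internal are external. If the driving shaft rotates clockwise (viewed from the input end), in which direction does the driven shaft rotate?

clockwise

the driving shaft → shaft B: external mesh, 1 reversal → CCW.
shaft B → shaft C: driver → idler → driven is 2 external meshes, 2 reversals → CCW.
shaft C → shaft D: external mesh, 1 reversal → CW.
shaft D → shaft E: external mesh, 1 reversal → CCW.
shaft E → shaft F: external mesh, 1 reversal → CW.
shaft F → the driven shaft: internal mesh, same direction → CW.
6 reversals in total — an even number — so the driven shaft turns the same way as the driving shaft.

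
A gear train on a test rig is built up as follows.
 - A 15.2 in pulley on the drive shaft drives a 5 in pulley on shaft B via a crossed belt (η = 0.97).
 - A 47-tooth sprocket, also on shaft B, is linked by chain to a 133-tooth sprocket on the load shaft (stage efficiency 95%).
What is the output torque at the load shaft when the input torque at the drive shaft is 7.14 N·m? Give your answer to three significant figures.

Belt: ratio = 5/15.2 = 0.32895; torque at shaft B = 7.14 × 0.32895 × 0.97 = 2.2782 N·m.
Chain: ratio = 133/47 = 2.8298; torque at the load shaft = 2.2782 × 2.8298 × 0.95 = 6.1245 N·m.

6.12 N·m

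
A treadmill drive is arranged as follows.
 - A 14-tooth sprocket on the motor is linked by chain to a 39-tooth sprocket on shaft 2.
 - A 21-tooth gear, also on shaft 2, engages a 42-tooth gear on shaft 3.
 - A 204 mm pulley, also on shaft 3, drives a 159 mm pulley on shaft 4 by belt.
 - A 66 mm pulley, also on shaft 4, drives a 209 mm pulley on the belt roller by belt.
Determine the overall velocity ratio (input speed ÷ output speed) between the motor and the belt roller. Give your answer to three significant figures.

13.8

Each stage contributes driven/driver: chain 39/14 = 2.7857, gear mesh 42/21 = 2, belt 159/204 = 0.77941, belt 209/66 = 3.1667.
Overall: 2.7857 × 2 × 0.77941 × 3.1667 = 13.751.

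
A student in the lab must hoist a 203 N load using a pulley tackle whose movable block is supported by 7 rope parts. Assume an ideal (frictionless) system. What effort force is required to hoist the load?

29 N

Block-and-tackle MA = number of supporting rope parts = 7.
Effort = load / MA = 203 / 7 = 29 N.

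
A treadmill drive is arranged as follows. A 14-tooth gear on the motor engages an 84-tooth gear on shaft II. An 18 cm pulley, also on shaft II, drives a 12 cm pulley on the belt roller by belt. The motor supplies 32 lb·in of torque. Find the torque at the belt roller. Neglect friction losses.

Gear mesh: ratio = 84/14 = 6; torque at shaft II = 32 × 6 = 192 lb·in.
Belt: ratio = 12/18 = 0.66667; torque at the belt roller = 192 × 0.66667 = 128 lb·in.

128 lb·in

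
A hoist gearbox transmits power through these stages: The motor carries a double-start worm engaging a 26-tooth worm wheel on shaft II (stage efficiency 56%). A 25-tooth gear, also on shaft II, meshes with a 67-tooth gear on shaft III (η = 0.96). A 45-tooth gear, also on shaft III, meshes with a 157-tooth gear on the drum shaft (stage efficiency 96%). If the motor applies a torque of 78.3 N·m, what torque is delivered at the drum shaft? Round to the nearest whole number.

worm 26/2 = 13 → τ = 78.3·13·0.56 = 570.02 N·m
gear mesh 67/25 = 2.68 → τ = 570.02·2.68·0.96 = 1466.6 N·m
gear mesh 157/45 = 3.4889 → τ = 1466.6·3.4889·0.96 = 4912 N·m

4912 N·m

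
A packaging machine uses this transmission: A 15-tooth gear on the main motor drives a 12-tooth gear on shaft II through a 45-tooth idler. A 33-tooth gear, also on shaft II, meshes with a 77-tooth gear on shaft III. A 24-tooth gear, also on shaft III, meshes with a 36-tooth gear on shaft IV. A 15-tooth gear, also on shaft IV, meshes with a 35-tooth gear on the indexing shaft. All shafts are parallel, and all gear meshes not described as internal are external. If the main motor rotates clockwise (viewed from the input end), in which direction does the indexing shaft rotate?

the main motor → shaft II: driver → idler → driven is 2 external meshes, 2 reversals → CW.
shaft II → shaft III: external mesh, 1 reversal → CCW.
shaft III → shaft IV: external mesh, 1 reversal → CW.
shaft IV → the indexing shaft: external mesh, 1 reversal → CCW.
5 reversals in total — an odd number — so the indexing shaft turns opposite to the main motor.

counterclockwise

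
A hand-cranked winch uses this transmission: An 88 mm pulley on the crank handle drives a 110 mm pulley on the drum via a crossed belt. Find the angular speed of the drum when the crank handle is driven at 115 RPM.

the crank handle → the drum (belt, 110/88): 115 ÷ 1.25 = 92 RPM

92 RPM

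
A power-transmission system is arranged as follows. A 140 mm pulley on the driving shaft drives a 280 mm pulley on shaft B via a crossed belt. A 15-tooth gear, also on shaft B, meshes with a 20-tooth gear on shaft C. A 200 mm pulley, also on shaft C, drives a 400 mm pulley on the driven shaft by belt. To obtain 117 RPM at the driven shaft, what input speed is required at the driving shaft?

Overall ratio R = 2 × 1.3333 × 2 = 5.3333.
Required input speed = output speed × R = 117 × 5.3333 = 624 RPM.

624 RPM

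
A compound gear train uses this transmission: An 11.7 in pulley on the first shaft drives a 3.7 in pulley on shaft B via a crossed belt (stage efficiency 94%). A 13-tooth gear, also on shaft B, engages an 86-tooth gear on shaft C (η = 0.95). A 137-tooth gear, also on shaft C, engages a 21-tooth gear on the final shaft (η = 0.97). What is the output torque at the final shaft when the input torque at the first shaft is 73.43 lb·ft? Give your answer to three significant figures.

20.4 lb·ft

belt 3.7/11.7 = 0.31624 → τ = 73.43·0.31624·0.94 = 21.828 lb·ft
gear mesh 86/13 = 6.6154 → τ = 21.828·6.6154·0.95 = 137.18 lb·ft
gear mesh 21/137 = 0.15328 → τ = 137.18·0.15328·0.97 = 20.397 lb·ft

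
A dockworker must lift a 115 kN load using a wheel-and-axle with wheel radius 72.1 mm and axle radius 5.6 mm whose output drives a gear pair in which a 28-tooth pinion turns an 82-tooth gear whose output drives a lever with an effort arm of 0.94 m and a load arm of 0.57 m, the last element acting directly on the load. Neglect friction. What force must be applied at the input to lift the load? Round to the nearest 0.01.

Wheel-and-axle MA = R/r = 72.1/5.6 = 12.875.
Gear pair MA = 82/28 = 2.9286.
Lever MA = effort arm / load arm = 0.94/0.57 = 1.6491.
Combined ideal MA = 12.875 × 2.9286 × 1.6491 = 62.181.
Effort = load / MA = 115 / 62.181 = 1.8494 kN.

1.85 kN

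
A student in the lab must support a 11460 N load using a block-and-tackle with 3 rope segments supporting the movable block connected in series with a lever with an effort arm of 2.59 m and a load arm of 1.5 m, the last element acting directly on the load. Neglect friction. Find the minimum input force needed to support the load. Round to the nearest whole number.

2212 N

Block-and-tackle MA = number of supporting rope parts = 3.
Lever MA = effort arm / load arm = 2.59/1.5 = 1.7267.
Combined ideal MA = 3 × 1.7267 = 5.18.
Effort = load / MA = 11460 / 5.18 = 2212.4 N.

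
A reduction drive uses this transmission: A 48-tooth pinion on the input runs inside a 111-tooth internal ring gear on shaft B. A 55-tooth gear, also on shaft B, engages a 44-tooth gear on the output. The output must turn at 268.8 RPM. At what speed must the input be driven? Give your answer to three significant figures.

Overall ratio R = 2.3125 × 0.8 = 1.85.
Required input speed = output speed × R = 268.8 × 1.85 = 497.28 RPM.

497 RPM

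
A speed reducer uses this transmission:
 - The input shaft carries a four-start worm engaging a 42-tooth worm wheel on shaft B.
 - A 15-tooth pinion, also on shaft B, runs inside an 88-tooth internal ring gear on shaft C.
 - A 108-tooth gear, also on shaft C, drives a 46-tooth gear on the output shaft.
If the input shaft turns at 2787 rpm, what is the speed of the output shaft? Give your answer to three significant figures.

the input shaft → shaft B (worm, 42/4): 2787 ÷ 10.5 = 265.43 rpm
shaft B → shaft C (internal gear, 88/15): 265.43 ÷ 5.8667 = 45.244 rpm
shaft C → the output shaft (gear mesh, 46/108): 45.244 ÷ 0.42593 = 106.22 rpm

106 rpm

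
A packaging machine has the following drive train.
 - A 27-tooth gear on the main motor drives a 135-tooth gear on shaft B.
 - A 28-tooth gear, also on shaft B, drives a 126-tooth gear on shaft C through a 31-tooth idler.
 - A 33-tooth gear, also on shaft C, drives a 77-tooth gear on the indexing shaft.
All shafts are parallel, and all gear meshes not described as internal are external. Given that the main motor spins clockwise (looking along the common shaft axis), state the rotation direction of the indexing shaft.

clockwise

the main motor → shaft B: external mesh, 1 reversal → CCW.
shaft B → shaft C: driver → idler → driven is 2 external meshes, 2 reversals → CCW.
shaft C → the indexing shaft: external mesh, 1 reversal → CW.
4 reversals in total — an even number — so the indexing shaft turns the same way as the main motor.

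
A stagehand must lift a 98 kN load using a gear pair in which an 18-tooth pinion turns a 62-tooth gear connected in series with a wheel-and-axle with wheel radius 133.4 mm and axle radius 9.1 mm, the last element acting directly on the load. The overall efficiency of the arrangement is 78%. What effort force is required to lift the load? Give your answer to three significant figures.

2.49 kN

Gear pair MA = 62/18 = 3.4444.
Wheel-and-axle MA = R/r = 133.4/9.1 = 14.659.
Combined ideal MA = 3.4444 × 14.659 = 50.493.
Actual MA = 50.493 × 0.78 = 39.385.
Effort = load / actual MA = 98 / 39.385 = 2.4883 kN.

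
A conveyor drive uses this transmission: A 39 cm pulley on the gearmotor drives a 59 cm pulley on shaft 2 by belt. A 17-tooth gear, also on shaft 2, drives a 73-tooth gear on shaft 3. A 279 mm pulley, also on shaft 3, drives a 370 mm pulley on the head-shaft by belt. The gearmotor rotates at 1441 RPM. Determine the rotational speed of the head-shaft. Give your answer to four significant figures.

167.3 RPM

Belt: ratio = 59/39 = 1.5128, so shaft 2 turns at 1441 / 1.5128 = 952.53 RPM.
Gear mesh: ratio = 73/17 = 4.2941, so shaft 3 turns at 952.53 / 4.2941 = 221.82 RPM.
Belt: ratio = 370/279 = 1.3262, so the head-shaft turns at 221.82 / 1.3262 = 167.27 RPM.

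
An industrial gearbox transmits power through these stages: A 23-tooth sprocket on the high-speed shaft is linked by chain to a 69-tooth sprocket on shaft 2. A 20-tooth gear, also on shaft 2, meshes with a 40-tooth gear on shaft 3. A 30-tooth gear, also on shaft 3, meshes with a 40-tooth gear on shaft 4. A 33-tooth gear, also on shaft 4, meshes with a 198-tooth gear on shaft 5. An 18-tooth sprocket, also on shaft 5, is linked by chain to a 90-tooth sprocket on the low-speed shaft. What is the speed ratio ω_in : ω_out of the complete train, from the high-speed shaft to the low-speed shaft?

240

Each stage contributes driven/driver: chain 69/23 = 3, gear mesh 40/20 = 2, gear mesh 40/30 = 1.3333, gear mesh 198/33 = 6, chain 90/18 = 5.
Overall: 3 × 2 × 1.3333 × 6 × 5 = 240.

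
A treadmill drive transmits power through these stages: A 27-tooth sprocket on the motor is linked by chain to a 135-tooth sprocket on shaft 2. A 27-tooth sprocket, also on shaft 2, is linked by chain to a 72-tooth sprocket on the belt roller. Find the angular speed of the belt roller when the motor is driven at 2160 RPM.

chain 135/27 = 5 → 2160/5 = 432 RPM
chain 72/27 = 2.6667 → 432/2.6667 = 162 RPM

162 RPM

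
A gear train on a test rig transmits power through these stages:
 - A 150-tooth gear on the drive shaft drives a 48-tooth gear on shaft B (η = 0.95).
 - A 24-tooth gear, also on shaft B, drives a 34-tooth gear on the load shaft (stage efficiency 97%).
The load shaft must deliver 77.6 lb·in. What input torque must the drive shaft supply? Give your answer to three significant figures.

186 lb·in

Overall ratio R = 0.32 × 1.4167 = 0.45333; overall efficiency η = 0.95 × 0.97 = 0.9215.
Input torque = output torque / (R × η) = 77.6 / (0.45333 × 0.9215) = 185.76 lb·in.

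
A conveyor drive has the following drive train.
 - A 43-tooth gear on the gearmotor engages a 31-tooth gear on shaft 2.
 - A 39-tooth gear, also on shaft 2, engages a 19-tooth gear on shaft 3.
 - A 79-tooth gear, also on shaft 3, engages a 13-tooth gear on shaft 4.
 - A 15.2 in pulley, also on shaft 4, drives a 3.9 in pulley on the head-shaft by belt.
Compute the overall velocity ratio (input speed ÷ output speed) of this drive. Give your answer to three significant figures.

0.0148

Each stage contributes driven/driver: gear mesh 31/43 = 0.72093, gear mesh 19/39 = 0.48718, gear mesh 13/79 = 0.16456, belt 3.9/15.2 = 0.25658.
Overall: 0.72093 × 0.48718 × 0.16456 × 0.25658 = 0.014829.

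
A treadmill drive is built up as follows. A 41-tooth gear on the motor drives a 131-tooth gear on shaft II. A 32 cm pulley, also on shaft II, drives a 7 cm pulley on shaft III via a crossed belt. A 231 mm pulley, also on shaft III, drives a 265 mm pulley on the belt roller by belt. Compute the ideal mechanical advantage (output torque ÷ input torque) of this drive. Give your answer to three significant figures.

0.802

Each stage contributes driven/driver: gear mesh 131/41 = 3.1951, belt 7/32 = 0.21875, belt 265/231 = 1.1472.
Overall: 3.1951 × 0.21875 × 1.1472 = 0.80181.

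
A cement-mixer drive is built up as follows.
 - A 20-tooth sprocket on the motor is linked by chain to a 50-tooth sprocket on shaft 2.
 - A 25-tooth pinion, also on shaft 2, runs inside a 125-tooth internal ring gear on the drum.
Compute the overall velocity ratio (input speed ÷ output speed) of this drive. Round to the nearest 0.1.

12.5

Each stage contributes driven/driver: chain 50/20 = 2.5, internal gear 125/25 = 5.
Overall: 2.5 × 5 = 12.5.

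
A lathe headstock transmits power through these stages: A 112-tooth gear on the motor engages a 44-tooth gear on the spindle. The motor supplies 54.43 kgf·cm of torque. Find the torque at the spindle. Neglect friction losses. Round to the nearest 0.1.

gear mesh 44/112 = 0.39286 → τ = 54.43·0.39286 = 21.383 kgf·cm

21.4 kgf·cm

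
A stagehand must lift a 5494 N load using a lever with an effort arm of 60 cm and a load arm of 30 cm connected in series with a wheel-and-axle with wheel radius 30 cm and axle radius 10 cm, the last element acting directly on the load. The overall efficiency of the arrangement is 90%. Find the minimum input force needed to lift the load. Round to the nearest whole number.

Lever MA = effort arm / load arm = 60/30 = 2.
Wheel-and-axle MA = R/r = 30/10 = 3.
Combined ideal MA = 2 × 3 = 6.
Actual MA = 6 × 0.90 = 5.4.
Effort = load / actual MA = 5494 / 5.4 = 1017.4 N.

1017 N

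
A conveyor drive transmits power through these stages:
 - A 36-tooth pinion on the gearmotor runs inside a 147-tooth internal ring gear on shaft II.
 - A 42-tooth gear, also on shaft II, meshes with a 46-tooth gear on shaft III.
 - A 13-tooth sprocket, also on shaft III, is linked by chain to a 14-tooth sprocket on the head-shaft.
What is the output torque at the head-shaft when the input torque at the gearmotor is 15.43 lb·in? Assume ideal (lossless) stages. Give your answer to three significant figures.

74.3 lb·in

Internal gear: ratio = 147/36 = 4.0833; torque at shaft II = 15.43 × 4.0833 = 63.006 lb·in.
Gear mesh: ratio = 46/42 = 1.0952; torque at shaft III = 63.006 × 1.0952 = 69.006 lb·in.
Chain: ratio = 14/13 = 1.0769; torque at the head-shaft = 69.006 × 1.0769 = 74.315 lb·in.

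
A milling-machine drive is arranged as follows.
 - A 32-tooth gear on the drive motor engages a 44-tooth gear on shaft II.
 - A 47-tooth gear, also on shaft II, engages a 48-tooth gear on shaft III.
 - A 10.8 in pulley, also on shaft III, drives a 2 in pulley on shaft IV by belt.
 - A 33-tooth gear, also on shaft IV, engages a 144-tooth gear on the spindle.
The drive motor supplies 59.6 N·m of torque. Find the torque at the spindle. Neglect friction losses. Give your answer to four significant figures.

67.63 N·m

Gear mesh: ratio = 44/32 = 1.375; torque at shaft II = 59.6 × 1.375 = 81.95 N·m.
Gear mesh: ratio = 48/47 = 1.0213; torque at shaft III = 81.95 × 1.0213 = 83.694 N·m.
Belt: ratio = 2/10.8 = 0.18519; torque at shaft IV = 83.694 × 0.18519 = 15.499 N·m.
Gear mesh: ratio = 144/33 = 4.3636; torque at the spindle = 15.499 × 4.3636 = 67.631 N·m.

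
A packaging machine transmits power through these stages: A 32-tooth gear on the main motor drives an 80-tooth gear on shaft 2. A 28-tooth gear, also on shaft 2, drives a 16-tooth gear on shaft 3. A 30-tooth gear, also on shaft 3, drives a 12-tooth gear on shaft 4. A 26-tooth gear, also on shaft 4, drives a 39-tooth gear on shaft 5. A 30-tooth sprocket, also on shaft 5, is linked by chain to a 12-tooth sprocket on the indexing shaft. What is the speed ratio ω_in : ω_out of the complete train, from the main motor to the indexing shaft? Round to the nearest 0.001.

0.343

Each stage contributes driven/driver: gear mesh 80/32 = 2.5, gear mesh 16/28 = 0.57143, gear mesh 12/30 = 0.4, gear mesh 39/26 = 1.5, chain 12/30 = 0.4.
Overall: 2.5 × 0.57143 × 0.4 × 1.5 × 0.4 = 0.34286.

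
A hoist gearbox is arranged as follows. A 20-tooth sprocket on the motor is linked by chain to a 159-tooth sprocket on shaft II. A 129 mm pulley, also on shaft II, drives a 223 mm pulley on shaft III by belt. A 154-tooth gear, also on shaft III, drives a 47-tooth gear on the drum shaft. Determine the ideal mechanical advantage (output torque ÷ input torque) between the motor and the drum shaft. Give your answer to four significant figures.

4.194

Each stage contributes driven/driver: chain 159/20 = 7.95, belt 223/129 = 1.7287, gear mesh 47/154 = 0.30519.
Overall: 7.95 × 1.7287 × 0.30519 = 4.1943.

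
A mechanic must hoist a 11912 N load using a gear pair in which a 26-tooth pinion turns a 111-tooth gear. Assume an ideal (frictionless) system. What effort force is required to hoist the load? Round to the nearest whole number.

Gear pair MA = 111/26 = 4.2692.
Effort = load / MA = 11912 / 4.2692 = 2790.2 N.

2790 N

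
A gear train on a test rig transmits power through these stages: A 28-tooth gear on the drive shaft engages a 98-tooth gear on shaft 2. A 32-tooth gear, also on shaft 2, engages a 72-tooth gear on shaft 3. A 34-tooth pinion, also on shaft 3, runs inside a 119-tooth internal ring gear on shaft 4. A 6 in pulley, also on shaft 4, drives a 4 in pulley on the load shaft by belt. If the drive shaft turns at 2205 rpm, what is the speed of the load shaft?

the drive shaft → shaft 2 (gear mesh, 98/28): 2205 ÷ 3.5 = 630 rpm
shaft 2 → shaft 3 (gear mesh, 72/32): 630 ÷ 2.25 = 280 rpm
shaft 3 → shaft 4 (internal gear, 119/34): 280 ÷ 3.5 = 80 rpm
shaft 4 → the load shaft (belt, 4/6): 80 ÷ 0.66667 = 120 rpm

120 rpm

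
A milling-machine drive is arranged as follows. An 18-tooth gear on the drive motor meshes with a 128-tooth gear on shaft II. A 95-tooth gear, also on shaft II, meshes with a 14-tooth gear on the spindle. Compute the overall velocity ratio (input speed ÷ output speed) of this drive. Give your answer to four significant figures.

Each stage contributes driven/driver: gear mesh 128/18 = 7.1111, gear mesh 14/95 = 0.14737.
Overall: 7.1111 × 0.14737 = 1.048.

1.048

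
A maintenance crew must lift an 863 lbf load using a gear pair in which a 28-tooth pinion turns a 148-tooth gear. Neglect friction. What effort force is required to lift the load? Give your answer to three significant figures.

Gear pair MA = 148/28 = 5.2857.
Effort = load / MA = 863 / 5.2857 = 163.27 lbf.

163 lbf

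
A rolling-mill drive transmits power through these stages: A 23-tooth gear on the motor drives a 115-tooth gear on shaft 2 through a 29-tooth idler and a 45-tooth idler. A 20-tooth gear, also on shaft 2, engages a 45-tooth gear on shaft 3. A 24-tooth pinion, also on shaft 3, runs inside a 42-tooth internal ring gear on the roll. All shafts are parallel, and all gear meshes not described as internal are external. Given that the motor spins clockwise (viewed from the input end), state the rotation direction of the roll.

the motor → shaft 2: driver → idler → idler → driven is 3 external meshes, 3 reversals → CCW.
shaft 2 → shaft 3: external mesh, 1 reversal → CW.
shaft 3 → the roll: internal mesh, same direction → CW.
4 reversals in total — an even number — so the roll turns the same way as the motor.

clockwise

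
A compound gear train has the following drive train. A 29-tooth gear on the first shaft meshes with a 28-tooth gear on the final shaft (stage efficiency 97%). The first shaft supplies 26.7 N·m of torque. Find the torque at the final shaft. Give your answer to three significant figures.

After the gear mesh (28/29): 26.7 × 0.96552 × 0.97 = 25.006 N·m

25.0 N·m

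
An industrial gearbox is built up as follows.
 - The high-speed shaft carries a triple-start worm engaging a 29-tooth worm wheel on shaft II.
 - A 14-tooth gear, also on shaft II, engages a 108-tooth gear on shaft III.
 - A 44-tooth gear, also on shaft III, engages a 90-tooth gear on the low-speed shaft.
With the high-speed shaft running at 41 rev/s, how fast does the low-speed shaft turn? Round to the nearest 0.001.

Worm: ratio = 29/3 = 9.6667, so shaft II turns at 41 / 9.6667 = 4.2414 rev/s.
Gear mesh: ratio = 108/14 = 7.7143, so shaft III turns at 4.2414 / 7.7143 = 0.54981 rev/s.
Gear mesh: ratio = 90/44 = 2.0455, so the low-speed shaft turns at 0.54981 / 2.0455 = 0.2688 rev/s.

0.269 rev/s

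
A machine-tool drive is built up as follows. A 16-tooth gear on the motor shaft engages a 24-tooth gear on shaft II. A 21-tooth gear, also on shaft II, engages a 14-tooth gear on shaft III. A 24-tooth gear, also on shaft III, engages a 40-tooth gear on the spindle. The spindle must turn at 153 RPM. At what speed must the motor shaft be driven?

Overall ratio R = 1.5 × 0.66667 × 1.6667 = 1.6667.
Required input speed = output speed × R = 153 × 1.6667 = 255 RPM.

255 RPM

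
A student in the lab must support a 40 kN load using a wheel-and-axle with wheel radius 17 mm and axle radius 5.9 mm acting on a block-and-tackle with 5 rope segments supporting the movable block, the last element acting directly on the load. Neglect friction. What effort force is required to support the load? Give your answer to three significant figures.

2.78 kN

Wheel-and-axle MA = R/r = 17/5.9 = 2.8814.
Block-and-tackle MA = number of supporting rope parts = 5.
Combined ideal MA = 2.8814 × 5 = 14.407.
Effort = load / MA = 40 / 14.407 = 2.7765 kN.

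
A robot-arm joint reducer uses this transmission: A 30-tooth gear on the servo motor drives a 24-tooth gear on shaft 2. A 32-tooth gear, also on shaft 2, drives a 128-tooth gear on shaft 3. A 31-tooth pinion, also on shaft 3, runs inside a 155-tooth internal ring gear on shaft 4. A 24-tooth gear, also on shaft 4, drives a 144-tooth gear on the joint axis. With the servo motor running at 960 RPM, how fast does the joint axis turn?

10 RPM

Gear mesh: ratio = 24/30 = 0.8, so shaft 2 turns at 960 / 0.8 = 1200 RPM.
Gear mesh: ratio = 128/32 = 4, so shaft 3 turns at 1200 / 4 = 300 RPM.
Internal gear: ratio = 155/31 = 5, so shaft 4 turns at 300 / 5 = 60 RPM.
Gear mesh: ratio = 144/24 = 6, so the joint axis turns at 60 / 6 = 10 RPM.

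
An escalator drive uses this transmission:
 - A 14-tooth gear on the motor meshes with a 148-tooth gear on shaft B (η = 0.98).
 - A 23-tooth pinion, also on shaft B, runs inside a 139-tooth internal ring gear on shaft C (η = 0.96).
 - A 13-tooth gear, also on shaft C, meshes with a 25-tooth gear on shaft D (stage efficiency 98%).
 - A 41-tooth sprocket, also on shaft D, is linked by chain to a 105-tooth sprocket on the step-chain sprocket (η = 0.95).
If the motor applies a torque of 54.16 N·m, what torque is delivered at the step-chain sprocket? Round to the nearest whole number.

14926 N·m

After the gear mesh (148/14): 54.16 × 10.571 × 0.98 = 561.1 N·m
After the internal gear (139/23): 561.1 × 6.0435 × 0.96 = 3255.3 N·m
After the gear mesh (25/13): 3255.3 × 1.9231 × 0.98 = 6135.1 N·m
After the chain (105/41): 6135.1 × 2.561 × 0.95 = 14926 N·m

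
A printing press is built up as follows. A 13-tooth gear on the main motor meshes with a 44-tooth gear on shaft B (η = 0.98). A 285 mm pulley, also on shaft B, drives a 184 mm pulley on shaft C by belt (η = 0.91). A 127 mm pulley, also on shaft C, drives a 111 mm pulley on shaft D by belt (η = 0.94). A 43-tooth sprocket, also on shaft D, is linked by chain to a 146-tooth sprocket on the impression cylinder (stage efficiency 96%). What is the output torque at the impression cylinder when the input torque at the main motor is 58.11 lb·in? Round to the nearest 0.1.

303.3 lb·in

gear mesh 44/13 = 3.3846 → τ = 58.11·3.3846·0.98 = 192.75 lb·in
belt 184/285 = 0.64561 → τ = 192.75·0.64561·0.91 = 113.24 lb·in
belt 111/127 = 0.87402 → τ = 113.24·0.87402·0.94 = 93.035 lb·in
chain 146/43 = 3.3953 → τ = 93.035·3.3953·0.96 = 303.25 lb·in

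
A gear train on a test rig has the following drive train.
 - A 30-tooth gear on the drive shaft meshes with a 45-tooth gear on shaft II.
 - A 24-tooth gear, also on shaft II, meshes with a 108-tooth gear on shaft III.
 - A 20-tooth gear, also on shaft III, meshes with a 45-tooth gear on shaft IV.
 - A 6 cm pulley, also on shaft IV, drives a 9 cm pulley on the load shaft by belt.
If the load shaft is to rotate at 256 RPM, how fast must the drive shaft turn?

5832 RPM

Overall ratio R = 1.5 × 4.5 × 2.25 × 1.5 = 22.781.
Required input speed = output speed × R = 256 × 22.781 = 5832 RPM.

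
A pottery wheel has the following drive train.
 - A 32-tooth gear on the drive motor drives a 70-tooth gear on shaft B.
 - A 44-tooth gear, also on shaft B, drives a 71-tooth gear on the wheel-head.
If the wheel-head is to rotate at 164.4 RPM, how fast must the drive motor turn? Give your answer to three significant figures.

580 RPM

Overall ratio R = 2.1875 × 1.6136 = 3.5298.
Required input speed = output speed × R = 164.4 × 3.5298 = 580.3 RPM.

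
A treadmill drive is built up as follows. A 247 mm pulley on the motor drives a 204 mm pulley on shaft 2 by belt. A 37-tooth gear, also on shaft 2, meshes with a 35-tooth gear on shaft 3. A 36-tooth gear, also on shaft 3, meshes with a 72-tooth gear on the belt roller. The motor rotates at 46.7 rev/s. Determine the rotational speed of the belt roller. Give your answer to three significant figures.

Belt: ratio = 204/247 = 0.82591, so shaft 2 turns at 46.7 / 0.82591 = 56.544 rev/s.
Gear mesh: ratio = 35/37 = 0.94595, so shaft 3 turns at 56.544 / 0.94595 = 59.775 rev/s.
Gear mesh: ratio = 72/36 = 2, so the belt roller turns at 59.775 / 2 = 29.887 rev/s.

29.9 rev/s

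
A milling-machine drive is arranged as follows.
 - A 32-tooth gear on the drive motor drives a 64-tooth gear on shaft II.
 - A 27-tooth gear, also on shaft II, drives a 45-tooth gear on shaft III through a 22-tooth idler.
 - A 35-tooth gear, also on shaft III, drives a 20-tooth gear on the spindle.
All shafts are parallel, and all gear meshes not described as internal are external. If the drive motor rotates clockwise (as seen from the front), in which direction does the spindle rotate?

the drive motor → shaft II: external mesh, 1 reversal → CCW.
shaft II → shaft III: driver → idler → driven is 2 external meshes, 2 reversals → CCW.
shaft III → the spindle: external mesh, 1 reversal → CW.
4 reversals in total — an even number — so the spindle turns the same way as the drive motor.

clockwise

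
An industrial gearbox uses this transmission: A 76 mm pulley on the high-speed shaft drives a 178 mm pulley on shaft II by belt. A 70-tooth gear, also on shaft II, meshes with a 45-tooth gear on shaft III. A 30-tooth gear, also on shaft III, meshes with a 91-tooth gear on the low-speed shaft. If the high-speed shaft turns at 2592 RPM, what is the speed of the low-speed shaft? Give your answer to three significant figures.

Belt: ratio = 178/76 = 2.3421, so shaft II turns at 2592 / 2.3421 = 1106.7 RPM.
Gear mesh: ratio = 45/70 = 0.64286, so shaft III turns at 1106.7 / 0.64286 = 1721.5 RPM.
Gear mesh: ratio = 91/30 = 3.0333, so the low-speed shaft turns at 1721.5 / 3.0333 = 567.54 RPM.

568 RPM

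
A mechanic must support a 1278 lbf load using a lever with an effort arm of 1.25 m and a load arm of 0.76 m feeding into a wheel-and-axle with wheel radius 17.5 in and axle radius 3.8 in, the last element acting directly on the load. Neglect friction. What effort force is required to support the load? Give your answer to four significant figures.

Lever MA = effort arm / load arm = 1.25/0.76 = 1.6447.
Wheel-and-axle MA = R/r = 17.5/3.8 = 4.6053.
Combined ideal MA = 1.6447 × 4.6053 = 7.5744.
Effort = load / MA = 1278 / 7.5744 = 168.73 lbf.

168.7 lbf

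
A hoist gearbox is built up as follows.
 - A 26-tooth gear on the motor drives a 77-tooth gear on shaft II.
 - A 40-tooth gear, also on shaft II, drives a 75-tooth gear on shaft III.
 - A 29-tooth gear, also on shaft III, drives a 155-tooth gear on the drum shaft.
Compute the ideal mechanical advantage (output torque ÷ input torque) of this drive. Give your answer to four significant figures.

29.68

Each stage contributes driven/driver: gear mesh 77/26 = 2.9615, gear mesh 75/40 = 1.875, gear mesh 155/29 = 5.3448.
Overall: 2.9615 × 1.875 × 5.3448 = 29.679.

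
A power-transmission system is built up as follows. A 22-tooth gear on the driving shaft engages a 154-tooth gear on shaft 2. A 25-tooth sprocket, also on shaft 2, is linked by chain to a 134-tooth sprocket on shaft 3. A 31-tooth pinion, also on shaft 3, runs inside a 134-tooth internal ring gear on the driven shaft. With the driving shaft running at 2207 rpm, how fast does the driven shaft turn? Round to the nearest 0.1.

gear mesh 154/22 = 7 → 2207/7 = 315.29 rpm
chain 134/25 = 5.36 → 315.29/5.36 = 58.822 rpm
internal gear 134/31 = 4.3226 → 58.822/4.3226 = 13.608 rpm

13.6 rpm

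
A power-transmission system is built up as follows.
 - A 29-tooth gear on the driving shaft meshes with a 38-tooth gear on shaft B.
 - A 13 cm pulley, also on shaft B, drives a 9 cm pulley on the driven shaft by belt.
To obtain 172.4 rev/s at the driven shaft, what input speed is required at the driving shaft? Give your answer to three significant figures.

156 rev/s

Overall ratio R = 1.3103 × 0.69231 = 0.90716.
Required input speed = output speed × R = 172.4 × 0.90716 = 156.39 rev/s.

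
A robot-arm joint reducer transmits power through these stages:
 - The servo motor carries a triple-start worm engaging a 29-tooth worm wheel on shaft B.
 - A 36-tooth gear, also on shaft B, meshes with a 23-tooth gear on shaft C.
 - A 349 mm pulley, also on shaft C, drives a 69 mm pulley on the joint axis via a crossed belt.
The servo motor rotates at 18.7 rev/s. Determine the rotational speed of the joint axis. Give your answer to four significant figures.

the servo motor → shaft B (worm, 29/3): 18.7 ÷ 9.6667 = 1.9345 rev/s
shaft B → shaft C (gear mesh, 23/36): 1.9345 ÷ 0.63889 = 3.0279 rev/s
shaft C → the joint axis (belt, 69/349): 3.0279 ÷ 0.19771 = 15.315 rev/s

15.31 rev/s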